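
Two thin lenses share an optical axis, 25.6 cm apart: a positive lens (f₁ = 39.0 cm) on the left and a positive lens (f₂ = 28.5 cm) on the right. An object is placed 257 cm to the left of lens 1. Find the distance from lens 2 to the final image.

11.9 cm

Lens 1: 1/d_i1 = 1/f₁ − 1/d_o1 = 1/(39.0) − 1/(257) = 0.02175, so d_i1 = 45.98 cm.
The intermediate image is 45.98 cm to the right of lens 1, which lies 20.38 cm to the right of lens 2 — a virtual object — so d_o2 = −20.38 cm.
Lens 2: 1/d_i2 = 1/f₂ − 1/d_o2 = 1/(28.5) − 1/(-20.38) = 0.08416, so d_i2 = 11.9 cm.
The final image is real, 11.9 cm to the right of lens 2 (overall magnification ≈ -0.10).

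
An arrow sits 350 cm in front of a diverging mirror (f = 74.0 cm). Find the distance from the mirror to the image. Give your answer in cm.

61.1 cm

For a diverging mirror, f = -74.0 cm.
Mirror equation: 1/v = 1/f − 1/u = 1/(-74.00) − 1/(350) = -0.01351 − 0.002857 = -0.01637, so v = -61.1 cm.
The image is virtual, upright and reduced, behind the mirror.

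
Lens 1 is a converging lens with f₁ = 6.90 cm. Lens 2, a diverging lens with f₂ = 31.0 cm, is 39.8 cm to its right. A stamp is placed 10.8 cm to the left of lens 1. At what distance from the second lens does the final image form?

Lens 1: 1/d_i1 = 1/f₁ − 1/d_o1 = 1/(6.90) − 1/(10.8) = 0.05233, so d_i1 = 19.11 cm.
The intermediate image is 19.11 cm to the right of lens 1, which is 39.8 − (19.11) = 20.69 cm to the left of lens 2, so d_o2 = +20.69 cm.
Lens 2 is diverging, so f₂ = −31.0 cm.
Lens 2: 1/d_i2 = 1/f₂ − 1/d_o2 = 1/(-31.0) − 1/(20.69) = -0.08059, so d_i2 = -12.4 cm.
The final image is virtual, 12.4 cm to the left of lens 2 (overall magnification ≈ -1.1).

12.4 cm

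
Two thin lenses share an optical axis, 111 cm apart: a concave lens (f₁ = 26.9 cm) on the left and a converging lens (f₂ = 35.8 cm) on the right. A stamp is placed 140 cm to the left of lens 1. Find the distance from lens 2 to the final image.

48.9 cm

Lens 1 is diverging, so f₁ = −26.9 cm.
Lens 1: 1/d_i1 = 1/f₁ − 1/d_o1 = 1/(-26.9) − 1/(140) = -0.04432, so d_i1 = -22.56 cm.
The intermediate image is 22.56 cm to the left of lens 1 (virtual), which is 111 − (-22.56) = 133.6 cm to the left of lens 2, so d_o2 = +133.6 cm.
Lens 2: 1/d_i2 = 1/f₂ − 1/d_o2 = 1/(35.8) − 1/(133.6) = 0.02045, so d_i2 = 48.9 cm.
The final image is real, 48.9 cm to the right of lens 2 (overall magnification ≈ -0.059).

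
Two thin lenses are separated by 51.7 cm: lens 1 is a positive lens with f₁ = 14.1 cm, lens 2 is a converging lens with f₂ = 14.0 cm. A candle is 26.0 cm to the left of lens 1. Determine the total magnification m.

Lens 1: 1/d_i1 = 1/(14.1) − 1/(26.0) = 0.03246, so d_i1 = 30.81 cm; m₁ = −d_i1/d_o1 = -1.185.
d_o2 = 51.7 − (30.81) = 20.89 cm.
Lens 2: 1/d_i2 = 1/(14.0) − 1/(20.89) = 0.02356, so d_i2 = 42.45 cm; m₂ = −d_i2/d_o2 = -2.032.
m = m₁·m₂ = (-1.185)(-2.032) = +2.41.

m = +2.41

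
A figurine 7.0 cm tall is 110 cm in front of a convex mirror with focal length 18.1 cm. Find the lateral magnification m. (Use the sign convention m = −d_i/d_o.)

For a convex mirror, f = -18.1 cm.
1/d_i = 1/f − 1/d_o = 1/(-18.10) − 1/(110) = -0.06434, so d_i = -15.54 cm.
m = −d_i/d_o = −(-15.54)/(110) = +0.141.
The image is virtual, upright and reduced, behind the mirror.

m = +0.141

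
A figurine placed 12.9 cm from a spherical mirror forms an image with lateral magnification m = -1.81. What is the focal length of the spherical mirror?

f = 8.31 cm (concave)

m = −d_i/d_o ⇒ d_i = −m·d_o = −(-1.81)·(12.9) = 23.35 cm.
1/f = 1/d_o + 1/d_i = 1/(12.9) + 1/(23.35) = 0.1203, so f = 8.31 cm.
Since f is positive, the spherical mirror is concave.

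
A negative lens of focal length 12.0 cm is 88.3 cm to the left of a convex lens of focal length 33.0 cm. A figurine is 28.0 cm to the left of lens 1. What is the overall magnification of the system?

m = -0.155

f₁ = −12.0 cm (diverging).
Lens 1: 1/d_i1 = 1/(-12.0) − 1/(28.0) = -0.1190, so d_i1 = -8.400 cm; m₁ = −d_i1/d_o1 = +0.3000.
d_o2 = 88.3 − (-8.400) = 96.70 cm.
Lens 2: 1/d_i2 = 1/(33.0) − 1/(96.70) = 0.01996, so d_i2 = 50.10 cm; m₂ = −d_i2/d_o2 = -0.5181.
m = m₁·m₂ = (+0.3000)(-0.5181) = -0.155.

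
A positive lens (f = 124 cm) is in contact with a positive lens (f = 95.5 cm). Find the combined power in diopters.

P = +1.85 D

P₁ = 1/f₁ = 1/(1.24 m) = +0.8065 D; P₂ = 1/f₂ = 1/(0.955 m) = +1.047 D.
For thin lenses in contact, P = P₁ + P₂ = (+0.8065) + (+1.047) = +1.85 D.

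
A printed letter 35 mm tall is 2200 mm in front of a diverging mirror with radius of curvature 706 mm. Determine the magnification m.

f = R/2 = 706/2 = 353.0 mm; for a diverging mirror, f = -353.0 mm.
1/d_i = 1/f − 1/d_o = 1/(-353.0) − 1/(2200) = -0.003287, so d_i = -304.2 mm.
m = −d_i/d_o = −(-304.2)/(2200) = +0.138.
The image is virtual, upright and reduced, behind the mirror.

m = +0.138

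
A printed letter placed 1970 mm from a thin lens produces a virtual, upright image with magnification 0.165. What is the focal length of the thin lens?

f = -389 mm (diverging)

m = −d_i/d_o ⇒ d_i = −m·d_o = −(+0.165)·(1970) = -325.1 mm.
1/f = 1/d_o + 1/d_i = 1/(1970) + 1/(-325.1) = -0.002568, so f = -389 mm.
Since f is negative, the thin lens is diverging.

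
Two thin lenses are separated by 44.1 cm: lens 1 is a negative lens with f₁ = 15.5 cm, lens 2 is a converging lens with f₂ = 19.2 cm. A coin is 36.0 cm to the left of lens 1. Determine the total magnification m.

f₁ = −15.5 cm (diverging).
Lens 1: 1/d_i1 = 1/(-15.5) − 1/(36.0) = -0.09229, so d_i1 = -10.83 cm; m₁ = −d_i1/d_o1 = +0.3008.
d_o2 = 44.1 − (-10.83) = 54.93 cm.
Lens 2: 1/d_i2 = 1/(19.2) − 1/(54.93) = 0.03388, so d_i2 = 29.52 cm; m₂ = −d_i2/d_o2 = -0.5374.
m = m₁·m₂ = (+0.3008)(-0.5374) = -0.162.

m = -0.162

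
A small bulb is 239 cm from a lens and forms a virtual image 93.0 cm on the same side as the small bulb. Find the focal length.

Virtual image ⇒ d_i = −93.0 cm.
1/f = 1/d_o + 1/d_i = 1/(239) + 1/(-93.0) = -0.006569, so f = -152 cm.
Since f is negative, the lens is diverging.

f = -152 cm (diverging)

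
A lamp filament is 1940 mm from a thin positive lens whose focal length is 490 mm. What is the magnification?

1/d_i = 1/f − 1/d_o = 1/(490.0) − 1/(1940) = 0.001525, so d_i = 655.6 mm.
m = −d_i/d_o = −(655.6)/(1940) = -0.338.
The image is real, inverted and reduced, on the far side of the lens.

m = -0.338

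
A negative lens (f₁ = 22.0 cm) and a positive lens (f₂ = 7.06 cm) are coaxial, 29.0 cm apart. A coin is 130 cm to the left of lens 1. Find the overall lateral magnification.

f₁ = −22.0 cm (diverging).
Lens 1: 1/d_i1 = 1/(-22.0) − 1/(130) = -0.05315, so d_i1 = -18.82 cm; m₁ = −d_i1/d_o1 = +0.1448.
d_o2 = 29.0 − (-18.82) = 47.82 cm.
Lens 2: 1/d_i2 = 1/(7.06) − 1/(47.82) = 0.1207, so d_i2 = 8.283 cm; m₂ = −d_i2/d_o2 = -0.1732.
m = m₁·m₂ = (+0.1448)(-0.1732) = -0.0251.

m = -0.0251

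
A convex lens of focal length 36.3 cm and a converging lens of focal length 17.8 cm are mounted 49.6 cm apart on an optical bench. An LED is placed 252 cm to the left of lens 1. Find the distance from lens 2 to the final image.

12.1 cm

Lens 1: 1/d_i1 = 1/f₁ − 1/d_o1 = 1/(36.3) − 1/(252) = 0.02358, so d_i1 = 42.41 cm.
The intermediate image is 42.41 cm to the right of lens 1, which is 49.6 − (42.41) = 7.190 cm to the left of lens 2, so d_o2 = +7.190 cm.
Lens 2: 1/d_i2 = 1/f₂ − 1/d_o2 = 1/(17.8) − 1/(7.190) = -0.08290, so d_i2 = -12.1 cm.
The final image is virtual, 12.1 cm to the left of lens 2 (overall magnification ≈ -0.28).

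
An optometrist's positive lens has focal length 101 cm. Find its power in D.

f = 101 cm = 1.01 m.
P = 1/f = 1/(1.01 m) = +0.990 D.

P = +0.990 D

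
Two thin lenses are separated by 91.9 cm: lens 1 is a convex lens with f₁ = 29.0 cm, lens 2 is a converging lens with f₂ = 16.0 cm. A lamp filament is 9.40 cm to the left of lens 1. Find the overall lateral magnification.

m = -0.264

Lens 1: 1/d_i1 = 1/(29.0) − 1/(9.40) = -0.07190, so d_i1 = -13.91 cm; m₁ = −d_i1/d_o1 = +1.480.
d_o2 = 91.9 − (-13.91) = 105.8 cm.
Lens 2: 1/d_i2 = 1/(16.0) − 1/(105.8) = 0.05305, so d_i2 = 18.85 cm; m₂ = −d_i2/d_o2 = -0.1782.
m = m₁·m₂ = (+1.480)(-0.1782) = -0.264.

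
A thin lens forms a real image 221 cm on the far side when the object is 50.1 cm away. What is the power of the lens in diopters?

d_i = +221 cm.
1/f = 1/d_o + 1/d_i = 1/(50.1) + 1/(221) = 0.02448 cm⁻¹.
f = 40.84 cm = 0.4084 m, so P = 1/f = +2.45 D.

P = +2.45 D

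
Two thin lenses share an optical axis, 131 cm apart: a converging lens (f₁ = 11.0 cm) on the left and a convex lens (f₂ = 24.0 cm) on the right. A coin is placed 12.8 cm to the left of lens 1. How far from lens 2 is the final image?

44.0 cm

Lens 1: 1/d_i1 = 1/f₁ − 1/d_o1 = 1/(11.0) − 1/(12.8) = 0.01278, so d_i1 = 78.22 cm.
The intermediate image is 78.22 cm to the right of lens 1, which is 131 − (78.22) = 52.78 cm to the left of lens 2, so d_o2 = +52.78 cm.
Lens 2: 1/d_i2 = 1/f₂ − 1/d_o2 = 1/(24.0) − 1/(52.78) = 0.02272, so d_i2 = 44.0 cm.
The final image is real, 44.0 cm to the right of lens 2 (overall magnification ≈ 5.1).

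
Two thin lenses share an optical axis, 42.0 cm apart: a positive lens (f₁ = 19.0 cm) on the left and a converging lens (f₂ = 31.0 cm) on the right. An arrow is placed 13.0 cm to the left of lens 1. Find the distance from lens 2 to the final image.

49.4 cm

Lens 1: 1/d_i1 = 1/f₁ − 1/d_o1 = 1/(19.0) − 1/(13.0) = -0.02429, so d_i1 = -41.17 cm.
The intermediate image is 41.17 cm to the left of lens 1 (virtual), which is 42.0 − (-41.17) = 83.17 cm to the left of lens 2, so d_o2 = +83.17 cm.
Lens 2: 1/d_i2 = 1/f₂ − 1/d_o2 = 1/(31.0) − 1/(83.17) = 0.02023, so d_i2 = 49.4 cm.
The final image is real, 49.4 cm to the right of lens 2 (overall magnification ≈ -1.9).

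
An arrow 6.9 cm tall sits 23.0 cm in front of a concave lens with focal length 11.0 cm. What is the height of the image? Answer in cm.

For a concave lens, f = -11.0 cm.
1/d_i = 1/f − 1/d_o = 1/(-11.00) − 1/(23.0) = -0.1344, so d_i = -7.441 cm.
m = −d_i/d_o = +0.3235.
|h_i| = |m|·h_o = 0.3235 × 6.9 = 2.23 cm. The image is virtual, upright and reduced, on the same side as the object.

2.23 cm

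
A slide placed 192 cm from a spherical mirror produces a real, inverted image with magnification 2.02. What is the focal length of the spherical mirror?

m = −d_i/d_o ⇒ d_i = −m·d_o = −(-2.02)·(192) = 387.8 cm.
1/f = 1/d_o + 1/d_i = 1/(192) + 1/(387.8) = 0.007787, so f = 128 cm.
Since f is positive, the spherical mirror is concave.

f = 128 cm (concave)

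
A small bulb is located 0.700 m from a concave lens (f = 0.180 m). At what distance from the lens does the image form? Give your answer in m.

For a concave lens, f = -0.180 m.
Thin-lens equation: 1/d_i = 1/f − 1/d_o = 1/(-0.1800) − 1/(0.700) = -5.556 − 1.429 = -6.984, so d_i = -0.143 m.
The image is virtual, upright and reduced, on the same side as the object.

0.143 m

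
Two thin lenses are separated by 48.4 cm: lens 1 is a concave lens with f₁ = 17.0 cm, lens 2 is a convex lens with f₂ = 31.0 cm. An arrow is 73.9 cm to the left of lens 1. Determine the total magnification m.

f₁ = −17.0 cm (diverging).
Lens 1: 1/d_i1 = 1/(-17.0) − 1/(73.9) = -0.07236, so d_i1 = -13.82 cm; m₁ = −d_i1/d_o1 = +0.1870.
d_o2 = 48.4 − (-13.82) = 62.22 cm.
Lens 2: 1/d_i2 = 1/(31.0) − 1/(62.22) = 0.01619, so d_i2 = 61.78 cm; m₂ = −d_i2/d_o2 = -0.9930.
m = m₁·m₂ = (+0.1870)(-0.9930) = -0.186.

m = -0.186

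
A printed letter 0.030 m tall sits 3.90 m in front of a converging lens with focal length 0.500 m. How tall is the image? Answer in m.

1/d_i = 1/f − 1/d_o = 1/(0.5000) − 1/(3.90) = 1.744, so d_i = 0.5735 m.
m = −d_i/d_o = -0.1471.
|h_i| = |m|·h_o = 0.1471 × 0.030 = 0.00441 m. The image is real, inverted and reduced, on the far side of the lens.

0.00441 m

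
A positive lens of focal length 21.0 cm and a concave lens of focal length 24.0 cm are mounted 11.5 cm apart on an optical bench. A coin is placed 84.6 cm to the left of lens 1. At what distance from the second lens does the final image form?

Lens 1: 1/d_i1 = 1/f₁ − 1/d_o1 = 1/(21.0) − 1/(84.6) = 0.03580, so d_i1 = 27.93 cm.
The intermediate image is 27.93 cm to the right of lens 1, which lies 16.43 cm to the right of lens 2 — a virtual object — so d_o2 = −16.43 cm.
Lens 2 is diverging, so f₂ = −24.0 cm.
Lens 2: 1/d_i2 = 1/f₂ − 1/d_o2 = 1/(-24.0) − 1/(-16.43) = 0.01920, so d_i2 = 52.1 cm.
The final image is real, 52.1 cm to the right of lens 2 (overall magnification ≈ -1.0).

52.1 cm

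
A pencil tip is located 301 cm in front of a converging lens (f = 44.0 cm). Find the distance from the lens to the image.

Lens equation: 1/d_i = 1/f − 1/d_o = 1/(44.00) − 1/(301) = 0.02273 − 0.003322 = 0.01941, so d_i = 51.5 cm.
The image is real, inverted and reduced, on the far side of the lens.

51.5 cm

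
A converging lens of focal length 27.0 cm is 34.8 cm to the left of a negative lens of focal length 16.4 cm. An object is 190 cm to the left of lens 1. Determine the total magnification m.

Lens 1: 1/d_i1 = 1/(27.0) − 1/(190) = 0.03177, so d_i1 = 31.47 cm; m₁ = −d_i1/d_o1 = -0.1656.
d_o2 = 34.8 − (31.47) = 3.330 cm.
f₂ = −16.4 cm (diverging).
Lens 2: 1/d_i2 = 1/(-16.4) − 1/(3.330) = -0.3613, so d_i2 = -2.768 cm; m₂ = −d_i2/d_o2 = +0.8312.
m = m₁·m₂ = (-0.1656)(+0.8312) = -0.138.

m = -0.138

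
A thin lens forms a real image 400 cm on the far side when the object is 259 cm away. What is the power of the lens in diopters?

d_i = +400 cm.
1/f = 1/d_o + 1/d_i = 1/(259) + 1/(400) = 0.006361 cm⁻¹.
f = 157.2 cm = 1.572 m, so P = 1/f = +0.636 D.

P = +0.636 D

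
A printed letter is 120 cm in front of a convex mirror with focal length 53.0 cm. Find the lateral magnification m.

m = +0.306

For a convex mirror, f = -53.0 cm.
1/d_i = 1/f − 1/d_o = 1/(-53.00) − 1/(120) = -0.02720, so d_i = -36.76 cm.
m = −d_i/d_o = −(-36.76)/(120) = +0.306.
The image is virtual, upright and reduced, behind the mirror.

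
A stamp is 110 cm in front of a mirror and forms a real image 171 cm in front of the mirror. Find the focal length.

f = 66.9 cm (concave)

Real image ⇒ d_i = +171 cm.
1/f = 1/d_o + 1/d_i = 1/(110) + 1/(171) = 0.01494, so f = 66.9 cm.
Since f is positive, the mirror is concave.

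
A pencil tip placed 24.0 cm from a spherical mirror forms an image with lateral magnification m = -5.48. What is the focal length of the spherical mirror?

f = 20.3 cm (concave)

m = −d_i/d_o ⇒ d_i = −m·d_o = −(-5.48)·(24.0) = 131.5 cm.
1/f = 1/d_o + 1/d_i = 1/(24.0) + 1/(131.5) = 0.04927, so f = 20.3 cm.
Since f is positive, the spherical mirror is concave.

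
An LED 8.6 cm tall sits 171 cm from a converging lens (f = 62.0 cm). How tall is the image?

4.89 cm

1/d_i = 1/f − 1/d_o = 1/(62.00) − 1/(171) = 0.01028, so d_i = 97.27 cm.
m = −d_i/d_o = -0.5688.
|h_i| = |m|·h_o = 0.5688 × 8.6 = 4.89 cm. The image is real, inverted and reduced, on the far side of the lens.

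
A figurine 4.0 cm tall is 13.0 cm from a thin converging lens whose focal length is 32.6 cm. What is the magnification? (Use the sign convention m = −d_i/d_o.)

m = +1.66

1/d_i = 1/f − 1/d_o = 1/(32.60) − 1/(13.0) = -0.04625, so d_i = -21.62 cm.
m = −d_i/d_o = −(-21.62)/(13.0) = +1.66.
The image is virtual, upright and enlarged, on the same side as the object.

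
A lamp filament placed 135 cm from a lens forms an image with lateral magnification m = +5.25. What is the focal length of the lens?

m = −d_i/d_o ⇒ d_i = −m·d_o = −(+5.25)·(135) = -708.8 cm.
1/f = 1/d_o + 1/d_i = 1/(135) + 1/(-708.8) = 0.005997, so f = 167 cm.
Since f is positive, the lens is converging.

f = 167 cm (converging)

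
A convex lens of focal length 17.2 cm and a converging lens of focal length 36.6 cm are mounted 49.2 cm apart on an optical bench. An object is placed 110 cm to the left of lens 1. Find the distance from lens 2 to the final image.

Lens 1: 1/d_i1 = 1/f₁ − 1/d_o1 = 1/(17.2) − 1/(110) = 0.04905, so d_i1 = 20.39 cm.
The intermediate image is 20.39 cm to the right of lens 1, which is 49.2 − (20.39) = 28.81 cm to the left of lens 2, so d_o2 = +28.81 cm.
Lens 2: 1/d_i2 = 1/f₂ − 1/d_o2 = 1/(36.6) − 1/(28.81) = -0.007388, so d_i2 = -135 cm.
The final image is virtual, 135 cm to the left of lens 2 (overall magnification ≈ -0.87).

135 cm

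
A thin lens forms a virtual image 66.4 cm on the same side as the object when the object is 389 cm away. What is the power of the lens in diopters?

P = -1.25 D

Virtual image ⇒ d_i = −66.4 cm.
1/f = 1/d_o + 1/d_i = 1/(389) + 1/(-66.4) = -0.01249 cm⁻¹.
f = -80.07 cm = -0.8007 m, so P = 1/f = -1.25 D.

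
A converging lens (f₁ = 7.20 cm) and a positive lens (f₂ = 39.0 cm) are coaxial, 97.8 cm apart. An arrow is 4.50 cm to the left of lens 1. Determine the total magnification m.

Lens 1: 1/d_i1 = 1/(7.20) − 1/(4.50) = -0.08333, so d_i1 = -12.00 cm; m₁ = −d_i1/d_o1 = +2.667.
d_o2 = 97.8 − (-12.00) = 109.8 cm.
Lens 2: 1/d_i2 = 1/(39.0) − 1/(109.8) = 0.01653, so d_i2 = 60.48 cm; m₂ = −d_i2/d_o2 = -0.5508.
m = m₁·m₂ = (+2.667)(-0.5508) = -1.47.

m = -1.47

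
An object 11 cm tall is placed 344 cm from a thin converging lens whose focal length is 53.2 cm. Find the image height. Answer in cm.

1/d_i = 1/f − 1/d_o = 1/(53.20) − 1/(344) = 0.01589, so d_i = 62.93 cm.
m = −d_i/d_o = -0.1829.
|h_i| = |m|·h_o = 0.1829 × 11 = 2.01 cm. The image is real, inverted and reduced, on the far side of the lens.

2.01 cm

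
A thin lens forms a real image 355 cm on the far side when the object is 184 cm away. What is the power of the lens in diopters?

d_i = +355 cm.
1/f = 1/d_o + 1/d_i = 1/(184) + 1/(355) = 0.008252 cm⁻¹.
f = 121.2 cm = 1.212 m, so P = 1/f = +0.825 D.

P = +0.825 D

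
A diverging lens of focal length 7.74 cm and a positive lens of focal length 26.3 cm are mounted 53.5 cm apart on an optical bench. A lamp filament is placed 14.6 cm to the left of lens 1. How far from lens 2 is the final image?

47.7 cm

Lens 1 is diverging, so f₁ = −7.74 cm.
Lens 1: 1/d_i1 = 1/f₁ − 1/d_o1 = 1/(-7.74) − 1/(14.6) = -0.1977, so d_i1 = -5.058 cm.
The intermediate image is 5.058 cm to the left of lens 1 (virtual), which is 53.5 − (-5.058) = 58.56 cm to the left of lens 2, so d_o2 = +58.56 cm.
Lens 2: 1/d_i2 = 1/f₂ − 1/d_o2 = 1/(26.3) − 1/(58.56) = 0.02095, so d_i2 = 47.7 cm.
The final image is real, 47.7 cm to the right of lens 2 (overall magnification ≈ -0.28).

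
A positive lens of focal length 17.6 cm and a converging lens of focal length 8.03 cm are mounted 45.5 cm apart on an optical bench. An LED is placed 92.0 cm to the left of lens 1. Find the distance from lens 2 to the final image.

12.1 cm

Lens 1: 1/d_i1 = 1/f₁ − 1/d_o1 = 1/(17.6) − 1/(92.0) = 0.04595, so d_i1 = 21.76 cm.
The intermediate image is 21.76 cm to the right of lens 1, which is 45.5 − (21.76) = 23.74 cm to the left of lens 2, so d_o2 = +23.74 cm.
Lens 2: 1/d_i2 = 1/f₂ − 1/d_o2 = 1/(8.03) − 1/(23.74) = 0.08241, so d_i2 = 12.1 cm.
The final image is real, 12.1 cm to the right of lens 2 (overall magnification ≈ 0.12).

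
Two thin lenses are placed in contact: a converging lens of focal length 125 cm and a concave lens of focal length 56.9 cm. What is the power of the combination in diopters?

P = -0.957 D

P₁ = 1/f₁ = 1/(1.25 m) = +0.8000 D; P₂ = 1/f₂ = 1/(-0.569 m) = -1.757 D.
For thin lenses in contact, P = P₁ + P₂ = (+0.8000) + (-1.757) = -0.957 D.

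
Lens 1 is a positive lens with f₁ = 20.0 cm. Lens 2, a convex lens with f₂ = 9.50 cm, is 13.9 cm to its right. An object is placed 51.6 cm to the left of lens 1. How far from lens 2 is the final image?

Lens 1: 1/d_i1 = 1/f₁ − 1/d_o1 = 1/(20.0) − 1/(51.6) = 0.03062, so d_i1 = 32.66 cm.
The intermediate image is 32.66 cm to the right of lens 1, which lies 18.76 cm to the right of lens 2 — a virtual object — so d_o2 = −18.76 cm.
Lens 2: 1/d_i2 = 1/f₂ − 1/d_o2 = 1/(9.50) − 1/(-18.76) = 0.1586, so d_i2 = 6.31 cm.
The final image is real, 6.31 cm to the right of lens 2 (overall magnification ≈ -0.21).

6.31 cm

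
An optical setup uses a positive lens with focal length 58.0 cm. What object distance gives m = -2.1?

85.6 cm

m = −d_i/d_o ⇒ d_i = −m·d_o.
1/f = 1/d_o + 1/d_i = 1/d_o − 1/(m·d_o) = (1 − 1/m)/d_o, so d_o = f(1 − 1/m) = (58.00)(1 − 1/(-2.1)) = 85.6 cm.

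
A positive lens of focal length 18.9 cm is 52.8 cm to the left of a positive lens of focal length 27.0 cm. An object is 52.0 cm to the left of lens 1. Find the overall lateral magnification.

Lens 1: 1/d_i1 = 1/(18.9) − 1/(52.0) = 0.03368, so d_i1 = 29.69 cm; m₁ = −d_i1/d_o1 = -0.5710.
d_o2 = 52.8 − (29.69) = 23.11 cm.
Lens 2: 1/d_i2 = 1/(27.0) − 1/(23.11) = -0.006234, so d_i2 = -160.4 cm; m₂ = −d_i2/d_o2 = +6.941.
m = m₁·m₂ = (-0.5710)(+6.941) = -3.96.

m = -3.96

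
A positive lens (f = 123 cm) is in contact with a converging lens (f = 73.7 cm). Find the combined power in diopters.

P₁ = 1/f₁ = 1/(1.23 m) = +0.8130 D; P₂ = 1/f₂ = 1/(0.737 m) = +1.357 D.
For thin lenses in contact, P = P₁ + P₂ = (+0.8130) + (+1.357) = +2.17 D.

P = +2.17 D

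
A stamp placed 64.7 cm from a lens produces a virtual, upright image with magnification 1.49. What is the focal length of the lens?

m = −d_i/d_o ⇒ d_i = −m·d_o = −(+1.49)·(64.7) = -96.40 cm.
1/f = 1/d_o + 1/d_i = 1/(64.7) + 1/(-96.40) = 0.005083, so f = 197 cm.
Since f is positive, the lens is converging.

f = 197 cm (converging)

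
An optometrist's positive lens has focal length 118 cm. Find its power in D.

f = 118 cm = 1.18 m.
P = 1/f = 1/(1.18 m) = +0.847 D.

P = +0.847 D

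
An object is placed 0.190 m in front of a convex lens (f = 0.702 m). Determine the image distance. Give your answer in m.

Lens equation: 1/q = 1/f − 1/p = 1/(0.7020) − 1/(0.190) = 1.425 − 5.263 = -3.839, so q = -0.261 m.
The image is virtual, upright and enlarged, on the same side as the object.

0.261 m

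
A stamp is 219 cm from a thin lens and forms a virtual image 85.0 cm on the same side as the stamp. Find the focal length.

f = -139 cm (diverging)

Virtual image ⇒ d_i = −85.0 cm.
1/f = 1/d_o + 1/d_i = 1/(219) + 1/(-85.0) = -0.007198, so f = -139 cm.
Since f is negative, the thin lens is diverging.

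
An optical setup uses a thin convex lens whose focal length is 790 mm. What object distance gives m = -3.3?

m = −d_i/d_o ⇒ d_i = −m·d_o.
1/f = 1/d_o + 1/d_i = 1/d_o − 1/(m·d_o) = (1 − 1/m)/d_o, so d_o = f(1 − 1/m) = (790.0)(1 − 1/(-3.3)) = 1030 mm.

1030 mm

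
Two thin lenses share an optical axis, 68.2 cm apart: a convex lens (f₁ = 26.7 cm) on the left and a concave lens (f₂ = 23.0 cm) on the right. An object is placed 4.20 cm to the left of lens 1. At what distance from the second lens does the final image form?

17.5 cm

Lens 1: 1/d_i1 = 1/f₁ − 1/d_o1 = 1/(26.7) − 1/(4.20) = -0.2006, so d_i1 = -4.984 cm.
The intermediate image is 4.984 cm to the left of lens 1 (virtual), which is 68.2 − (-4.984) = 73.18 cm to the left of lens 2, so d_o2 = +73.18 cm.
Lens 2 is diverging, so f₂ = −23.0 cm.
Lens 2: 1/d_i2 = 1/f₂ − 1/d_o2 = 1/(-23.0) − 1/(73.18) = -0.05714, so d_i2 = -17.5 cm.
The final image is virtual, 17.5 cm to the left of lens 2 (overall magnification ≈ 0.28).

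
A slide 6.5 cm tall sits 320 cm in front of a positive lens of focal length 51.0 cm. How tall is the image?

1/d_i = 1/f − 1/d_o = 1/(51.00) − 1/(320) = 0.01648, so d_i = 60.67 cm.
m = −d_i/d_o = -0.1896.
|h_i| = |m|·h_o = 0.1896 × 6.5 = 1.23 cm. The image is real, inverted and reduced, on the far side of the lens.

1.23 cm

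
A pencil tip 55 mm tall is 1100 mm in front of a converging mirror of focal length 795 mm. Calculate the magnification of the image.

m = -2.61

1/d_i = 1/f − 1/d_o = 1/(795.0) − 1/(1100) = 0.0003488, so d_i = 2867 mm.
m = −d_i/d_o = −(2867)/(1100) = -2.61.
The image is real, inverted and enlarged, in front of the mirror.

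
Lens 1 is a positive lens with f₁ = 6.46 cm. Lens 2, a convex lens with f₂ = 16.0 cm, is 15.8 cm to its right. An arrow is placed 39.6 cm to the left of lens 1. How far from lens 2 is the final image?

Lens 1: 1/d_i1 = 1/f₁ − 1/d_o1 = 1/(6.46) − 1/(39.6) = 0.1295, so d_i1 = 7.719 cm.
The intermediate image is 7.719 cm to the right of lens 1, which is 15.8 − (7.719) = 8.081 cm to the left of lens 2, so d_o2 = +8.081 cm.
Lens 2: 1/d_i2 = 1/f₂ − 1/d_o2 = 1/(16.0) − 1/(8.081) = -0.06125, so d_i2 = -16.3 cm.
The final image is virtual, 16.3 cm to the left of lens 2 (overall magnification ≈ -0.39).

16.3 cm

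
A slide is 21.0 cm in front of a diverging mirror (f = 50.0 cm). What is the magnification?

m = +0.704

For a diverging mirror, f = -50.0 cm.
1/d_i = 1/f − 1/d_o = 1/(-50.00) − 1/(21.0) = -0.06762, so d_i = -14.79 cm.
m = −d_i/d_o = −(-14.79)/(21.0) = +0.704.
The image is virtual, upright and reduced, behind the mirror.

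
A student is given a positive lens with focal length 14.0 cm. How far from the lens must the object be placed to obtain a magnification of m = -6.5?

16.2 cm

m = −d_i/d_o ⇒ d_i = −m·d_o.
1/f = 1/d_o + 1/d_i = 1/d_o − 1/(m·d_o) = (1 − 1/m)/d_o, so d_o = f(1 − 1/m) = (14.00)(1 − 1/(-6.5)) = 16.2 cm.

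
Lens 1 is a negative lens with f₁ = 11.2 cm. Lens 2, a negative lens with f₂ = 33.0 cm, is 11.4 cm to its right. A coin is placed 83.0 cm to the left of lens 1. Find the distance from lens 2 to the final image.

12.9 cm

Lens 1 is diverging, so f₁ = −11.2 cm.
Lens 1: 1/d_i1 = 1/f₁ − 1/d_o1 = 1/(-11.2) − 1/(83.0) = -0.1013, so d_i1 = -9.868 cm.
The intermediate image is 9.868 cm to the left of lens 1 (virtual), which is 11.4 − (-9.868) = 21.27 cm to the left of lens 2, so d_o2 = +21.27 cm.
Lens 2 is diverging, so f₂ = −33.0 cm.
Lens 2: 1/d_i2 = 1/f₂ − 1/d_o2 = 1/(-33.0) − 1/(21.27) = -0.07732, so d_i2 = -12.9 cm.
The final image is virtual, 12.9 cm to the left of lens 2 (overall magnification ≈ 0.072).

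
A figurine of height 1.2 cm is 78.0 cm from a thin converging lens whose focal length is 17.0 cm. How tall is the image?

0.334 cm

1/d_i = 1/f − 1/d_o = 1/(17.00) − 1/(78.0) = 0.04600, so d_i = 21.74 cm.
m = −d_i/d_o = -0.2787.
|h_i| = |m|·h_o = 0.2787 × 1.2 = 0.334 cm. The image is real, inverted and reduced, on the far side of the lens.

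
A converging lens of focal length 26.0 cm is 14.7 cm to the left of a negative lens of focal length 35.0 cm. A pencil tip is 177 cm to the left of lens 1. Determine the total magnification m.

m = -0.314

Lens 1: 1/d_i1 = 1/(26.0) − 1/(177) = 0.03281, so d_i1 = 30.48 cm; m₁ = −d_i1/d_o1 = -0.1722.
d_o2 = 14.7 − (30.48) = -15.78 cm (virtual object).
f₂ = −35.0 cm (diverging).
Lens 2: 1/d_i2 = 1/(-35.0) − 1/(-15.78) = 0.03480, so d_i2 = 28.74 cm; m₂ = −d_i2/d_o2 = +1.821.
m = m₁·m₂ = (-0.1722)(+1.821) = -0.314.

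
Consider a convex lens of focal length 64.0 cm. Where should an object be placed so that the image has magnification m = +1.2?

10.7 cm

m = −d_i/d_o ⇒ d_i = −m·d_o.
1/f = 1/d_o + 1/d_i = 1/d_o − 1/(m·d_o) = (1 − 1/m)/d_o, so d_o = f(1 − 1/m) = (64.00)(1 − 1/(+1.2)) = 10.7 cm.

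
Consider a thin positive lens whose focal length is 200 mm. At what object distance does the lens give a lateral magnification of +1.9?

m = −d_i/d_o ⇒ d_i = −m·d_o.
1/f = 1/d_o + 1/d_i = 1/d_o − 1/(m·d_o) = (1 − 1/m)/d_o, so d_o = f(1 − 1/m) = (200.0)(1 − 1/(+1.9)) = 94.7 mm.

94.7 mm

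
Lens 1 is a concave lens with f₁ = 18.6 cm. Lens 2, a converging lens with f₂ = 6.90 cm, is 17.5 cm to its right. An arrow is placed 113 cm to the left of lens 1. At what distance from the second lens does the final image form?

Lens 1 is diverging, so f₁ = −18.6 cm.
Lens 1: 1/d_i1 = 1/f₁ − 1/d_o1 = 1/(-18.6) − 1/(113) = -0.06261, so d_i1 = -15.97 cm.
The intermediate image is 15.97 cm to the left of lens 1 (virtual), which is 17.5 − (-15.97) = 33.47 cm to the left of lens 2, so d_o2 = +33.47 cm.
Lens 2: 1/d_i2 = 1/f₂ − 1/d_o2 = 1/(6.90) − 1/(33.47) = 0.1151, so d_i2 = 8.69 cm.
The final image is real, 8.69 cm to the right of lens 2 (overall magnification ≈ -0.037).

8.69 cm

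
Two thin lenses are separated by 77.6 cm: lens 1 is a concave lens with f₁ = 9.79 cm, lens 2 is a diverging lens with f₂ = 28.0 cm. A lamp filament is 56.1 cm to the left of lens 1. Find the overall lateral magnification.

f₁ = −9.79 cm (diverging).
Lens 1: 1/d_i1 = 1/(-9.79) − 1/(56.1) = -0.1200, so d_i1 = -8.335 cm; m₁ = −d_i1/d_o1 = +0.1486.
d_o2 = 77.6 − (-8.335) = 85.94 cm.
f₂ = −28.0 cm (diverging).
Lens 2: 1/d_i2 = 1/(-28.0) − 1/(85.94) = -0.04735, so d_i2 = -21.12 cm; m₂ = −d_i2/d_o2 = +0.2457.
m = m₁·m₂ = (+0.1486)(+0.2457) = +0.0365.

m = +0.0365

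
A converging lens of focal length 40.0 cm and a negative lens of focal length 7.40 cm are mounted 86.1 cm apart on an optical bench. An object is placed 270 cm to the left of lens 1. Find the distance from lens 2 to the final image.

6.22 cm

Lens 1: 1/d_i1 = 1/f₁ − 1/d_o1 = 1/(40.0) − 1/(270) = 0.02130, so d_i1 = 46.96 cm.
The intermediate image is 46.96 cm to the right of lens 1, which is 86.1 − (46.96) = 39.14 cm to the left of lens 2, so d_o2 = +39.14 cm.
Lens 2 is diverging, so f₂ = −7.40 cm.
Lens 2: 1/d_i2 = 1/f₂ − 1/d_o2 = 1/(-7.40) − 1/(39.14) = -0.1607, so d_i2 = -6.22 cm.
The final image is virtual, 6.22 cm to the left of lens 2 (overall magnification ≈ -0.028).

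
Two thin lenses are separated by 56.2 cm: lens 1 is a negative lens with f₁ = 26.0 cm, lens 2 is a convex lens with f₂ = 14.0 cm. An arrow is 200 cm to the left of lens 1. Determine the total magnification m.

m = -0.0247

f₁ = −26.0 cm (diverging).
Lens 1: 1/d_i1 = 1/(-26.0) − 1/(200) = -0.04346, so d_i1 = -23.01 cm; m₁ = −d_i1/d_o1 = +0.1151.
d_o2 = 56.2 − (-23.01) = 79.21 cm.
Lens 2: 1/d_i2 = 1/(14.0) − 1/(79.21) = 0.05880, so d_i2 = 17.01 cm; m₂ = −d_i2/d_o2 = -0.2147.
m = m₁·m₂ = (+0.1151)(-0.2147) = -0.0247.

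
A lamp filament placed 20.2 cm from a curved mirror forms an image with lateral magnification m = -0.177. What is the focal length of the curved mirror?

m = −d_i/d_o ⇒ d_i = −m·d_o = −(-0.177)·(20.2) = 3.575 cm.
1/f = 1/d_o + 1/d_i = 1/(20.2) + 1/(3.575) = 0.3292, so f = 3.04 cm.
Since f is positive, the curved mirror is concave.

f = 3.04 cm (concave)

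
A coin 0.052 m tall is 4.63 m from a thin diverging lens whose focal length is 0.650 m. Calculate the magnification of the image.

m = +0.123

For a diverging lens, f = -0.650 m.
1/d_i = 1/f − 1/d_o = 1/(-0.6500) − 1/(4.63) = -1.754, so d_i = -0.5700 m.
m = −d_i/d_o = −(-0.5700)/(4.63) = +0.123.
The image is virtual, upright and reduced, on the same side as the object.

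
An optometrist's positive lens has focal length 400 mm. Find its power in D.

P = +2.50 D

f = 40.0 cm = 0.400 m.
P = 1/f = 1/(0.400 m) = +2.50 D.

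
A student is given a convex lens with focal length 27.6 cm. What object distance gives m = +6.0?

23.0 cm

m = −d_i/d_o ⇒ d_i = −m·d_o.
1/f = 1/d_o + 1/d_i = 1/d_o − 1/(m·d_o) = (1 − 1/m)/d_o, so d_o = f(1 − 1/m) = (27.60)(1 − 1/(+6.0)) = 23.0 cm.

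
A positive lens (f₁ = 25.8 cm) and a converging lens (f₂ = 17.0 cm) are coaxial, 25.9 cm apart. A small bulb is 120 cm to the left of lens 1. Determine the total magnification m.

Lens 1: 1/d_i1 = 1/(25.8) − 1/(120) = 0.03043, so d_i1 = 32.87 cm; m₁ = −d_i1/d_o1 = -0.2739.
d_o2 = 25.9 − (32.87) = -6.970 cm (virtual object).
Lens 2: 1/d_i2 = 1/(17.0) − 1/(-6.970) = 0.2023, so d_i2 = 4.943 cm; m₂ = −d_i2/d_o2 = +0.7092.
m = m₁·m₂ = (-0.2739)(+0.7092) = -0.194.

m = -0.194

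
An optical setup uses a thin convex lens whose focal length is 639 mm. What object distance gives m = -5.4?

m = −d_i/d_o ⇒ d_i = −m·d_o.
1/f = 1/d_o + 1/d_i = 1/d_o − 1/(m·d_o) = (1 − 1/m)/d_o, so d_o = f(1 − 1/m) = (639.0)(1 − 1/(-5.4)) = 757 mm.

757 mm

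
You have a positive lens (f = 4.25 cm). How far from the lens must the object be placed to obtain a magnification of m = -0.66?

10.7 cm

m = −d_i/d_o ⇒ d_i = −m·d_o.
1/f = 1/d_o + 1/d_i = 1/d_o − 1/(m·d_o) = (1 − 1/m)/d_o, so d_o = f(1 − 1/m) = (4.250)(1 − 1/(-0.66)) = 10.7 cm.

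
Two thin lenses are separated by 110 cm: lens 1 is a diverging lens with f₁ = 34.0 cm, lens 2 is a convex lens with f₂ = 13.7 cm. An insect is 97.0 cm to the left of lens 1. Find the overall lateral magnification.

m = -0.0293

f₁ = −34.0 cm (diverging).
Lens 1: 1/d_i1 = 1/(-34.0) − 1/(97.0) = -0.03972, so d_i1 = -25.18 cm; m₁ = −d_i1/d_o1 = +0.2596.
d_o2 = 110 − (-25.18) = 135.2 cm.
Lens 2: 1/d_i2 = 1/(13.7) − 1/(135.2) = 0.06560, so d_i2 = 15.24 cm; m₂ = −d_i2/d_o2 = -0.1128.
m = m₁·m₂ = (+0.2596)(-0.1128) = -0.0293.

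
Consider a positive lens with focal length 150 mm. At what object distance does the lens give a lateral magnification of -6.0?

m = −d_i/d_o ⇒ d_i = −m·d_o.
1/f = 1/d_o + 1/d_i = 1/d_o − 1/(m·d_o) = (1 − 1/m)/d_o, so d_o = f(1 − 1/m) = (150.0)(1 − 1/(-6.0)) = 175 mm.

175 mm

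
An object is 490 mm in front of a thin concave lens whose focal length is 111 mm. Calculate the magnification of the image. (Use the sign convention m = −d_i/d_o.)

For a concave lens, f = -111 mm.
1/d_i = 1/f − 1/d_o = 1/(-111.0) − 1/(490) = -0.01105, so d_i = -90.50 mm.
m = −d_i/d_o = −(-90.50)/(490) = +0.185.
The image is virtual, upright and reduced, on the same side as the object.

m = +0.185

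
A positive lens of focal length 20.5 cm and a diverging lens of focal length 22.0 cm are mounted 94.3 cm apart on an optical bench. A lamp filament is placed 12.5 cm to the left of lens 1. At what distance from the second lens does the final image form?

Lens 1: 1/d_i1 = 1/f₁ − 1/d_o1 = 1/(20.5) − 1/(12.5) = -0.03122, so d_i1 = -32.03 cm.
The intermediate image is 32.03 cm to the left of lens 1 (virtual), which is 94.3 − (-32.03) = 126.3 cm to the left of lens 2, so d_o2 = +126.3 cm.
Lens 2 is diverging, so f₂ = −22.0 cm.
Lens 2: 1/d_i2 = 1/f₂ − 1/d_o2 = 1/(-22.0) − 1/(126.3) = -0.05337, so d_i2 = -18.7 cm.
The final image is virtual, 18.7 cm to the left of lens 2 (overall magnification ≈ 0.38).

18.7 cm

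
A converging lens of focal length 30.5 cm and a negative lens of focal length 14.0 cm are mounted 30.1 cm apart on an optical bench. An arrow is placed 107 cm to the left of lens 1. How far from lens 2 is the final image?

Lens 1: 1/d_i1 = 1/f₁ − 1/d_o1 = 1/(30.5) − 1/(107) = 0.02344, so d_i1 = 42.66 cm.
The intermediate image is 42.66 cm to the right of lens 1, which lies 12.56 cm to the right of lens 2 — a virtual object — so d_o2 = −12.56 cm.
Lens 2 is diverging, so f₂ = −14.0 cm.
Lens 2: 1/d_i2 = 1/f₂ − 1/d_o2 = 1/(-14.0) − 1/(-12.56) = 0.008189, so d_i2 = 122 cm.
The final image is real, 122 cm to the right of lens 2 (overall magnification ≈ -3.9).

122 cm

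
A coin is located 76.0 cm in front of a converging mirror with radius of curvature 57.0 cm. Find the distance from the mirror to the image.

f = R/2 = 57.0/2 = 28.50 cm.
Mirror equation: 1/q = 1/f − 1/p = 1/(28.50) − 1/(76.0) = 0.03509 − 0.01316 = 0.02193, so q = 45.6 cm.
The image is real, inverted and reduced, in front of the mirror.

45.6 cm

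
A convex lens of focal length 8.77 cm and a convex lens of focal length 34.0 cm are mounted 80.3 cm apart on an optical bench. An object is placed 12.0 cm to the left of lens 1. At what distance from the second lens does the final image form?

118 cm

Lens 1: 1/d_i1 = 1/f₁ − 1/d_o1 = 1/(8.77) − 1/(12.0) = 0.03069, so d_i1 = 32.58 cm.
The intermediate image is 32.58 cm to the right of lens 1, which is 80.3 − (32.58) = 47.72 cm to the left of lens 2, so d_o2 = +47.72 cm.
Lens 2: 1/d_i2 = 1/f₂ − 1/d_o2 = 1/(34.0) − 1/(47.72) = 0.008456, so d_i2 = 118 cm.
The final image is real, 118 cm to the right of lens 2 (overall magnification ≈ 6.7).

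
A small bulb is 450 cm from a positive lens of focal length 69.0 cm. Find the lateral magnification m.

1/d_i = 1/f − 1/d_o = 1/(69.00) − 1/(450) = 0.01227, so d_i = 81.50 cm.
m = −d_i/d_o = −(81.50)/(450) = -0.181.
The image is real, inverted and reduced, on the far side of the lens.

m = -0.181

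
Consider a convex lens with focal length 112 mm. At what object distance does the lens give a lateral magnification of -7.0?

128 mm

m = −d_i/d_o ⇒ d_i = −m·d_o.
1/f = 1/d_o + 1/d_i = 1/d_o − 1/(m·d_o) = (1 − 1/m)/d_o, so d_o = f(1 − 1/m) = (112.0)(1 − 1/(-7.0)) = 128 mm.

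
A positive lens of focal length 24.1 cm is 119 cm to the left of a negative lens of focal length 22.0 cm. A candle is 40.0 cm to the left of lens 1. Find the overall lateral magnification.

m = -0.415

Lens 1: 1/d_i1 = 1/(24.1) − 1/(40.0) = 0.01649, so d_i1 = 60.63 cm; m₁ = −d_i1/d_o1 = -1.516.
d_o2 = 119 − (60.63) = 58.37 cm.
f₂ = −22.0 cm (diverging).
Lens 2: 1/d_i2 = 1/(-22.0) − 1/(58.37) = -0.06259, so d_i2 = -15.98 cm; m₂ = −d_i2/d_o2 = +0.2737.
m = m₁·m₂ = (-1.516)(+0.2737) = -0.415.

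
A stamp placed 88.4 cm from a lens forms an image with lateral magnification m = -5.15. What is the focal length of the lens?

f = 74.0 cm (converging)

m = −d_i/d_o ⇒ d_i = −m·d_o = −(-5.15)·(88.4) = 455.3 cm.
1/f = 1/d_o + 1/d_i = 1/(88.4) + 1/(455.3) = 0.01351, so f = 74.0 cm.
Since f is positive, the lens is converging.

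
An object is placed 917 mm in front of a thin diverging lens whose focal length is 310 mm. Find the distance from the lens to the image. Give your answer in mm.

232 mm

For a diverging lens, f = -310 mm.
Thin-lens equation: 1/s_i = 1/f − 1/s_o = 1/(-310.0) − 1/(917) = -0.003226 − 0.001091 = -0.004316, so s_i = -232 mm.
The image is virtual, upright and reduced, on the same side as the object.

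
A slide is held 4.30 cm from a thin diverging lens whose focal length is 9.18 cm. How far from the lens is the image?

For a diverging lens, f = -9.18 cm.
Lens equation: 1/q = 1/f − 1/p = 1/(-9.180) − 1/(4.30) = -0.1089 − 0.2326 = -0.3415, so q = -2.93 cm.
The image is virtual, upright and reduced, on the same side as the object.

2.93 cm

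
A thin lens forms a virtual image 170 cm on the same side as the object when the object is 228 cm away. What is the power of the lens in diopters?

Virtual image ⇒ d_i = −170 cm.
1/f = 1/d_o + 1/d_i = 1/(228) + 1/(-170) = -0.001496 cm⁻¹.
f = -668.3 cm = -6.683 m, so P = 1/f = -0.150 D.

P = -0.150 D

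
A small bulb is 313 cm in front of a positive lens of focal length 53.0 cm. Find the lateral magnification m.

m = -0.204

1/d_i = 1/f − 1/d_o = 1/(53.00) − 1/(313) = 0.01567, so d_i = 63.80 cm.
m = −d_i/d_o = −(63.80)/(313) = -0.204.
The image is real, inverted and reduced, on the far side of the lens.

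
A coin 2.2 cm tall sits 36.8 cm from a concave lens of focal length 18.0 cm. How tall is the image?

0.723 cm

For a concave lens, f = -18.0 cm.
1/d_i = 1/f − 1/d_o = 1/(-18.00) − 1/(36.8) = -0.08273, so d_i = -12.09 cm.
m = −d_i/d_o = +0.3285.
|h_i| = |m|·h_o = 0.3285 × 2.2 = 0.723 cm. The image is virtual, upright and reduced, on the same side as the object.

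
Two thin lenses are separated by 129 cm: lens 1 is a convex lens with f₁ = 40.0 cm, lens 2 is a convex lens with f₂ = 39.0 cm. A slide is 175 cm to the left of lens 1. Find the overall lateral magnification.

m = +0.303

Lens 1: 1/d_i1 = 1/(40.0) − 1/(175) = 0.01929, so d_i1 = 51.85 cm; m₁ = −d_i1/d_o1 = -0.2963.
d_o2 = 129 − (51.85) = 77.15 cm.
Lens 2: 1/d_i2 = 1/(39.0) − 1/(77.15) = 0.01268, so d_i2 = 78.87 cm; m₂ = −d_i2/d_o2 = -1.022.
m = m₁·m₂ = (-0.2963)(-1.022) = +0.303.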